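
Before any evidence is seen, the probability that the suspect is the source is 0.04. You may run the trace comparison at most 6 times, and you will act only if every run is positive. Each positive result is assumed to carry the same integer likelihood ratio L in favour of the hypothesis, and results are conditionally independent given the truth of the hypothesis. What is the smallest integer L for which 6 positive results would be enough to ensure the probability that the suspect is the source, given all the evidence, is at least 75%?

Prior odds = 0.04/0.96 = 1/24.
Target odds = 0.75/0.25 = 3.
Need L⁶ ≥ 3 ÷ (1/24) = 72.
2⁶ = 64 < 72 ≤ 729 = 3⁶, so L = 3.

3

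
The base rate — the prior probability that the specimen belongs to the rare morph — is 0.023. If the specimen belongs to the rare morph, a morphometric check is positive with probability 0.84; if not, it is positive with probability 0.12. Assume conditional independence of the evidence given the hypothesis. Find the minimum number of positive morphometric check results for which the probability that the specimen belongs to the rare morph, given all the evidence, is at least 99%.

5

Prior odds: 0.023 ÷ 0.977 = 23/977.
Likelihood ratio of a positive = 0.84/0.12 = 7.
Target posterior odds = 0.99/0.01 = 99.
Require 7ⁿ ≥ 99 ÷ (23/977) = 96723/23.
7⁴ = 2401 falls short of 96723/23 but 7⁵ = 16807 reaches it, so n = 5.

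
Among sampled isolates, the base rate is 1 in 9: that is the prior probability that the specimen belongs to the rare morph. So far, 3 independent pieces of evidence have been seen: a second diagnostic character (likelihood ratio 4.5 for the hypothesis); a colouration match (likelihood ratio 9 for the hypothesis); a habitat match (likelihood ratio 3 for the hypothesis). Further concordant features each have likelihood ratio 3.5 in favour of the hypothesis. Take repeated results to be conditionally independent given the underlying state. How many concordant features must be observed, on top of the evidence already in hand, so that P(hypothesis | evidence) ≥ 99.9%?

Prior odds = (1/9)/(8/9) = 0.125.
Combined Bayes factor of the evidence already in hand = 4.5 × 9 × 3 = 121.5.
Odds after that evidence = 0.125 × 121.5 = 15.1875.
Target odds = 0.999/0.001 = 999.
Need 3.5ⁿ ≥ 999 ÷ 15.1875 = 592/9.
3.5³ = 42.875 falls short of 592/9 but 3.5⁴ = 150.0625 reaches it, so n = 4.

4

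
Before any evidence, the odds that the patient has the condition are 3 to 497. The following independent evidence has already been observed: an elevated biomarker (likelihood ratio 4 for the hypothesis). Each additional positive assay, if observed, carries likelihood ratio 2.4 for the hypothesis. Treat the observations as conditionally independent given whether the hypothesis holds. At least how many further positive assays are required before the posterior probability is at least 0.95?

Prior odds = 3/497.
Bayes factor of the evidence already in hand = 4.
Odds after that evidence = (3/497) × 4 = 12/497.
Target odds = 0.95/0.05 = 19.
Need 2.4ⁿ ≥ 19 ÷ (12/497) = 9443/12.
2.4⁷ = 35831808/78125 falls short of 9443/12 but 2.4⁸ = 429981696/390625 reaches it, so n = 8.

8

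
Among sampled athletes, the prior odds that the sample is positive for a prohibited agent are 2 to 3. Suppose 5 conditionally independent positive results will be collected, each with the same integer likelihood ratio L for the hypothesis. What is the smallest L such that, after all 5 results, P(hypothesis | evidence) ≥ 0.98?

Prior odds = 2/3.
Target odds = 0.98/0.02 = 49.
Need L⁵ ≥ 49 ÷ (2/3) = 73.5.
2⁵ = 32 < 73.5 ≤ 243 = 3⁵, so L = 3.

3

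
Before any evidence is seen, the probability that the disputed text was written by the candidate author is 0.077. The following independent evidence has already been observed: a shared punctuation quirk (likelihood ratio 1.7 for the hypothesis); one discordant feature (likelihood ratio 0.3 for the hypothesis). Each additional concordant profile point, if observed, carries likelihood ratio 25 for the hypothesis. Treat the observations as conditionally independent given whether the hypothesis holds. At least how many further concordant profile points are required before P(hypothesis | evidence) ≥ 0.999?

4

Prior odds = 0.077/0.923 = 77/923.
Combined Bayes factor of the evidence already in hand = 1.7 × 0.3 = 0.51.
Odds after that evidence = (77/923) × 0.51 = 3927/92300.
Target odds = 0.999/0.001 = 999.
Need 25ⁿ ≥ 999 ÷ (3927/92300) = 30735900/1309.
25³ = 15625 falls short of 30735900/1309 but 25⁴ = 390625 reaches it, so n = 4.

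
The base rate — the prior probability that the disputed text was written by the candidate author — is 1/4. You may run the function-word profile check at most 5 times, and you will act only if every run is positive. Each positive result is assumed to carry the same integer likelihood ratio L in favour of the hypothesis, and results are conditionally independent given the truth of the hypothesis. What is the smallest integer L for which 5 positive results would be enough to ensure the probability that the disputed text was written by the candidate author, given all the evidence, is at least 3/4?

Prior odds = 0.25/0.75 = 1/3.
Target odds = 0.75/0.25 = 3.
Need L⁵ ≥ 3 ÷ (1/3) = 9.
1⁵ = 1 < 9 ≤ 32 = 2⁵, so L = 2.

2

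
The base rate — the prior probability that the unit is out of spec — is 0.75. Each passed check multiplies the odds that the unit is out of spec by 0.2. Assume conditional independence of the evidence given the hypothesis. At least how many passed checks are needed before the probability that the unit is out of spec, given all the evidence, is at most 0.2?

Prior odds = 0.75/0.25 = 3.
Likelihood ratio per passed check = 0.2.
Target odds: 0.2 ÷ 0.8 = 0.25.
Need 3 × 0.2ⁿ ≤ 0.25, i.e. 0.2ⁿ ≤ 1/12.
0.2¹ = 0.2 is still above 1/12 but 0.2² = 0.04 is at or below it, so n = 2.

2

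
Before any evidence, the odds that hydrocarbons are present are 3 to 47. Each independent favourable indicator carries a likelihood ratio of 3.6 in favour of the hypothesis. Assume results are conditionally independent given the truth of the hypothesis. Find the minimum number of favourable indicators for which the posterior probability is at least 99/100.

6

Prior odds = 3/47.
Likelihood ratio per favourable indicator = 3.6.
Target odds: 0.99 ÷ 0.01 = 99.
Need (3/47) × 3.6ⁿ ≥ 99, i.e. 3.6ⁿ ≥ 1551.
3.6⁵ = 604.66176 falls short of 1551 but 3.6⁶ = 34012224/15625 reaches it, so n = 6.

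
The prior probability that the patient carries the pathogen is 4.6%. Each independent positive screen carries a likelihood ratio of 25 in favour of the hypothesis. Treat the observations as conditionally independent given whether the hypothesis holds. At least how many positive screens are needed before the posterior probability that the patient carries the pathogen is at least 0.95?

Prior odds: 0.046 ÷ 0.954 = 23/477.
Likelihood ratio per positive screen = 25.
Target posterior odds = 0.95/0.05 = 19.
Require 25ⁿ ≥ 19 ÷ (23/477) = 9063/23.
25¹ = 25 falls short of 9063/23 but 25² = 625 reaches it, so n = 2.

2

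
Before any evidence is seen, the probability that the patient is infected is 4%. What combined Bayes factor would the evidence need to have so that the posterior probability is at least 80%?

96

Prior odds = 0.04/0.96 = 1/24.
Target odds = 0.8/0.2 = 4.
Required Bayes factor = 4 ÷ (1/24) = 96.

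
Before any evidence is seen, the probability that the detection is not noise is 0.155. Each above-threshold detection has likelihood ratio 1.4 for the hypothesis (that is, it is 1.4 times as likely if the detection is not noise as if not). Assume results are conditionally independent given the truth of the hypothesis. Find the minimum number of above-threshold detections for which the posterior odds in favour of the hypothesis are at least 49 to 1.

17

Prior odds: 0.155 ÷ 0.845 = 31/169.
Likelihood ratio per above-threshold detection = 1.4.
Target odds = 49.
Require 1.4ⁿ ≥ 49 ÷ (31/169) = 8281/31.
1.4¹⁶ ≈217.795 falls short of 8281/31 but 1.4¹⁷ ≈304.913 reaches it, so n = 17.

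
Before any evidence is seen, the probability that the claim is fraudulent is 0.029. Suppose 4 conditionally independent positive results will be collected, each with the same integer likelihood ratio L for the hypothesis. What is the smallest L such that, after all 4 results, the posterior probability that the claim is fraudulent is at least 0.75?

4

Prior odds = 0.029/0.971 = 29/971.
Target odds = 0.75/0.25 = 3.
Need L⁴ ≥ 3 ÷ (29/971) = 2913/29.
3⁴ = 81 < 2913/29 ≤ 256 = 4⁴, so L = 4.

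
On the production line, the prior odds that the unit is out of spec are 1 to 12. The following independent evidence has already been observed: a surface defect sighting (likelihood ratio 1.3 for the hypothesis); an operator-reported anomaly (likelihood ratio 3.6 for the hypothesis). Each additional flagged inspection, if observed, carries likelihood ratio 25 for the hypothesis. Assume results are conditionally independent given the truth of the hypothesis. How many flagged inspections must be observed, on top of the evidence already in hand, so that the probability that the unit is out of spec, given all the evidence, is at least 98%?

Prior odds = 1/12.
Combined Bayes factor of the evidence already in hand = 1.3 × 3.6 = 4.68.
Odds after that evidence = (1/12) × 4.68 = 0.39.
Target odds = 0.98/0.02 = 49.
Need 25ⁿ ≥ 49 ÷ 0.39 = 4900/39.
25¹ = 25 falls short of 4900/39 but 25² = 625 reaches it, so n = 2.

2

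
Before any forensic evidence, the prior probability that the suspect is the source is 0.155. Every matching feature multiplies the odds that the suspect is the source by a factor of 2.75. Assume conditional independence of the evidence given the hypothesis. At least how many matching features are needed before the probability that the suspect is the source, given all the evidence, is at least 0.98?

Prior odds: 0.155 ÷ 0.845 = 31/169.
Likelihood ratio per matching feature = 2.75.
Target posterior odds = 0.98/0.02 = 49.
Need (31/169) × 2.75ⁿ ≥ 49, i.e. 2.75ⁿ ≥ 8281/31.
2.75⁵ = 161051/1024 falls short of 8281/31 but 2.75⁶ = 1771561/4096 reaches it, so n = 6.

6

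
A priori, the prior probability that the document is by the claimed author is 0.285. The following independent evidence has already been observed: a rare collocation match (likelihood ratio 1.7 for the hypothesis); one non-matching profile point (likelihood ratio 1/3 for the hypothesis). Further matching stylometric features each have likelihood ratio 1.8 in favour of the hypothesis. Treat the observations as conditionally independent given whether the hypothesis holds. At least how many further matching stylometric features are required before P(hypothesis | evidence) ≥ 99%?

11

Prior odds = 0.285/0.715 = 57/143.
Combined Bayes factor of the evidence already in hand = 1.7 × (1/3) = 17/30.
Odds after that evidence = (57/143) × 17/30 = 323/1430.
Target odds = 0.99/0.01 = 99.
Need 1.8ⁿ ≥ 99 ÷ (323/1430) = 141570/323.
1.8¹⁰ ≈357.047 falls short of 141570/323 but 1.8¹¹ ≈642.684 reaches it, so n = 11.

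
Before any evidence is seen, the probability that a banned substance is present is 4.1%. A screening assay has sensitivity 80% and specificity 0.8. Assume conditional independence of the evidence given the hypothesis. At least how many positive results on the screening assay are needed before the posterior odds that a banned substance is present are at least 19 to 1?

5

Prior odds: 0.041 ÷ 0.959 = 41/959.
False-positive rate = 1 − 0.8 = 0.2; likelihood ratio of a positive = 0.8/0.2 = 4.
Target odds = 19.
Need (41/959) × 4ⁿ ≥ 19, i.e. 4ⁿ ≥ 18221/41.
4⁴ = 256 falls short of 18221/41 but 4⁵ = 1024 reaches it, so n = 5.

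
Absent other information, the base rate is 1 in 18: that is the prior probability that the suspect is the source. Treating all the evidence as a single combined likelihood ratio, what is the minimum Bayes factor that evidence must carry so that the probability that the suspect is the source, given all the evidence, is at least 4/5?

Prior odds = (1/18)/(17/18) = 1/17.
Target odds = 0.8/0.2 = 4.
Required Bayes factor = 4 ÷ (1/17) = 68.

68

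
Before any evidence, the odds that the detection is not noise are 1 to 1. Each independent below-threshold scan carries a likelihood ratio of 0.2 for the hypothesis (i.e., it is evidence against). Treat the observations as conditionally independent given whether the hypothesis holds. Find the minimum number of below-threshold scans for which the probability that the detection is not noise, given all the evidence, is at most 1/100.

Prior odds = 1.
Likelihood ratio per below-threshold scan = 0.2.
Target odds: 0.01 ÷ 0.99 = 1/99.
Require 0.2ⁿ ≤ 1/99 ÷ 1 = 1/99.
0.2² = 0.04 is still above 1/99 but 0.2³ = 0.008 is at or below it, so n = 3.

3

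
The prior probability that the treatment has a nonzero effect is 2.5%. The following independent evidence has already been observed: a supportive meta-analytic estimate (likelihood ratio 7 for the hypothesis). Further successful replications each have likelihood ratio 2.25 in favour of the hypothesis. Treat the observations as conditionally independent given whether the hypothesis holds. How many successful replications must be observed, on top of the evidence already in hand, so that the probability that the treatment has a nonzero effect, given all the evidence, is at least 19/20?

Prior odds = 0.025/0.975 = 1/39.
Bayes factor of the evidence already in hand = 7.
Odds after that evidence = (1/39) × 7 = 7/39.
Target odds = 0.95/0.05 = 19.
Need 2.25ⁿ ≥ 19 ÷ (7/39) = 741/7.
2.25⁵ = 59049/1024 falls short of 741/7 but 2.25⁶ = 531441/4096 reaches it, so n = 6.

6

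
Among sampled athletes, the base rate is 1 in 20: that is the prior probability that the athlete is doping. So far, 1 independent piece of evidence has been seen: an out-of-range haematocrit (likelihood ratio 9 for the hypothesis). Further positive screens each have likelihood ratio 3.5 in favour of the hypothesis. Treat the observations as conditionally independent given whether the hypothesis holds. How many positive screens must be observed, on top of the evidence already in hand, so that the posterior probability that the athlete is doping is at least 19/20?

3

Prior odds = 0.05/0.95 = 1/19.
Bayes factor of the evidence already in hand = 9.
Odds after that evidence = (1/19) × 9 = 9/19.
Target odds = 0.95/0.05 = 19.
Need 3.5ⁿ ≥ 19 ÷ (9/19) = 361/9.
3.5² = 12.25 falls short of 361/9 but 3.5³ = 42.875 reaches it, so n = 3.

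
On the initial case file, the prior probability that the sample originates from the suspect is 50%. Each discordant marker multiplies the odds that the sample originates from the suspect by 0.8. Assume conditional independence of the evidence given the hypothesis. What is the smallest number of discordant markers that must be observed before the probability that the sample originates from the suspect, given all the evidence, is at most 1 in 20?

14

Prior odds: 0.5 ÷ 0.5 = 1.
Likelihood ratio per discordant marker = 0.8.
Target posterior odds = 0.05/0.95 = 1/19.
Require 0.8ⁿ ≤ 1/19 ÷ 1 = 1/19.
0.8¹³ ≈0.0549756 is still above 1/19 but 0.8¹⁴ ≈0.0439805 is at or below it, so n = 14.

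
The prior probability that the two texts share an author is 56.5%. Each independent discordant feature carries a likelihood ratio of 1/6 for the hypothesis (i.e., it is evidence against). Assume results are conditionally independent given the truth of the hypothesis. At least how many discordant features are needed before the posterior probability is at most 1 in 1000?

5

Prior odds = 0.565/0.435 = 113/87.
Likelihood ratio per discordant feature = 1/6.
Target posterior odds = 0.001/0.999 = 1/999.
Need (113/87) × (1/6)ⁿ ≤ 1/999, i.e. (1/6)ⁿ ≤ 29/37629.
(1/6)⁴ = 1/1296 is still above 29/37629 but (1/6)⁵ = 1/7776 is at or below it, so n = 5.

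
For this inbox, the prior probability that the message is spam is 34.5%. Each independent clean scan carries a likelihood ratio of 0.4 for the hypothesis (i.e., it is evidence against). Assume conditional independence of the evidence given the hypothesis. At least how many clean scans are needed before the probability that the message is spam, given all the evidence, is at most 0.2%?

Prior odds: 0.345 ÷ 0.655 = 69/131.
Likelihood ratio per clean scan = 0.4.
Target odds: 0.002 ÷ 0.998 = 1/499.
Need (69/131) × 0.4ⁿ ≤ 1/499, i.e. 0.4ⁿ ≤ 131/34431.
0.4⁶ = 64/15625 is still above 131/34431 but 0.4⁷ = 128/78125 is at or below it, so n = 7.

7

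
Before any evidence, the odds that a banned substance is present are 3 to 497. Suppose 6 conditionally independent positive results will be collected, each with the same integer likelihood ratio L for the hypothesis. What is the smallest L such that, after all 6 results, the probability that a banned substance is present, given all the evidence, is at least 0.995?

6

Prior odds = 3/497.
Target odds = 0.995/0.005 = 199.
Need L⁶ ≥ 199 ÷ (3/497) = 98903/3.
5⁶ = 15625 < 98903/3 ≤ 46656 = 6⁶, so L = 6.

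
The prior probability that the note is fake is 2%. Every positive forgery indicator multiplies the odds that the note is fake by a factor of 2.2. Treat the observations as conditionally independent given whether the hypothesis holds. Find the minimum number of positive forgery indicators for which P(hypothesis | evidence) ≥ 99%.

11

Prior odds = 0.02/0.98 = 1/49.
Likelihood ratio per positive forgery indicator = 2.2.
Target odds: 0.99 ÷ 0.01 = 99.
Need (1/49) × 2.2ⁿ ≥ 99, i.e. 2.2ⁿ ≥ 4851.
2.2¹⁰ ≈2655.99 falls short of 4851 but 2.2¹¹ ≈5843.18 reaches it, so n = 11.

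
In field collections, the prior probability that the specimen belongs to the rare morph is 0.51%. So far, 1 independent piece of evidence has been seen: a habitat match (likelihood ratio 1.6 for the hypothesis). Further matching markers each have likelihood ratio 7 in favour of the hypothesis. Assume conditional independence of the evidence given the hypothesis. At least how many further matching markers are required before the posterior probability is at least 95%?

Prior odds = 0.0051/0.9949 = 51/9949.
Bayes factor of the evidence already in hand = 1.6.
Odds after that evidence = (51/9949) × 1.6 = 408/49745.
Target odds = 0.95/0.05 = 19.
Need 7ⁿ ≥ 19 ÷ (408/49745) = 945155/408.
7³ = 343 falls short of 945155/408 but 7⁴ = 2401 reaches it, so n = 4.

4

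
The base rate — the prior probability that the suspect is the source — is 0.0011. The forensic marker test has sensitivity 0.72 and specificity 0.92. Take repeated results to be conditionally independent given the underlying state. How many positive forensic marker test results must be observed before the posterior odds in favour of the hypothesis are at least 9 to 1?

Prior odds = 0.0011/0.9989 = 11/9989.
False-positive rate = 1 − 0.92 = 0.08; likelihood ratio of a positive = 0.72/0.08 = 9.
Target odds = 9.
Require 9ⁿ ≥ 9 ÷ (11/9989) = 89901/11.
9⁴ = 6561 falls short of 89901/11 but 9⁵ = 59049 reaches it, so n = 5.

5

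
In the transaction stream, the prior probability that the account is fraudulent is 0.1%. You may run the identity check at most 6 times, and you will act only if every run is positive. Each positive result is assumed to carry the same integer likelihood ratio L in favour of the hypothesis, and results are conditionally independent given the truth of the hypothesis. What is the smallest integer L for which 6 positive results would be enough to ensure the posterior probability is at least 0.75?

Prior odds = 0.001/0.999 = 1/999.
Target odds = 0.75/0.25 = 3.
Need L⁶ ≥ 3 ÷ (1/999) = 2997.
3⁶ = 729 < 2997 ≤ 4096 = 4⁶, so L = 4.

4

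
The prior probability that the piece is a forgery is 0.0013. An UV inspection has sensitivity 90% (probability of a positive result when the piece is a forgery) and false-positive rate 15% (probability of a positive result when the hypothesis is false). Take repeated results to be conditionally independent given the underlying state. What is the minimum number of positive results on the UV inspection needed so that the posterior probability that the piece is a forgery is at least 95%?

6

Prior odds = 0.0013/0.9987 = 13/9987.
Likelihood ratio of a positive result = 0.9/0.15 = 6.
Target odds: 0.95 ÷ 0.05 = 19.
Need (13/9987) × 6ⁿ ≥ 19, i.e. 6ⁿ ≥ 189753/13.
6⁵ = 7776 falls short of 189753/13 but 6⁶ = 46656 reaches it, so n = 6.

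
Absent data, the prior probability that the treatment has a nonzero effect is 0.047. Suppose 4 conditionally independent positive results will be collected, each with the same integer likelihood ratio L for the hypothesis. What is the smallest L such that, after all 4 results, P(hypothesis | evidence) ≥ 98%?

Prior odds = 0.047/0.953 = 47/953.
Target odds = 0.98/0.02 = 49.
Need L⁴ ≥ 49 ÷ (47/953) = 46697/47.
5⁴ = 625 < 46697/47 ≤ 1296 = 6⁴, so L = 6.

6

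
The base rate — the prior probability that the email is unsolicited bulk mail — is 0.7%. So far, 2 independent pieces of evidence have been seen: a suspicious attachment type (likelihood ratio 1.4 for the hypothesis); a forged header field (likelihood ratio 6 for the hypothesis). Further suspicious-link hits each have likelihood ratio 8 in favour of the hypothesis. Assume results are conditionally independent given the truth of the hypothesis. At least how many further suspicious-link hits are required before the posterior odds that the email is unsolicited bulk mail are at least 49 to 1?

Prior odds = 0.007/0.993 = 7/993.
Combined Bayes factor of the evidence already in hand = 1.4 × 6 = 8.4.
Odds after that evidence = (7/993) × 8.4 = 98/1655.
Target odds = 49.
Need 8ⁿ ≥ 49 ÷ (98/1655) = 827.5.
8³ = 512 falls short of 827.5 but 8⁴ = 4096 reaches it, so n = 4.

4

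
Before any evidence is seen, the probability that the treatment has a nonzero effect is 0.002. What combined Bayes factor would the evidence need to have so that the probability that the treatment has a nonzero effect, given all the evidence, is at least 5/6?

2495

Prior odds = 0.002/0.998 = 1/499.
Target odds = (5/6)/(1/6) = 5.
Required Bayes factor = 5 ÷ (1/499) = 2495.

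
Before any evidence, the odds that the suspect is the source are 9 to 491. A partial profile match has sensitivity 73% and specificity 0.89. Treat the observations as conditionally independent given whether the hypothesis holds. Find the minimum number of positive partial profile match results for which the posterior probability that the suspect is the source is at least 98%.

Prior odds = 9/491.
False-positive rate = 1 − 0.89 = 0.11; likelihood ratio of a positive = 0.73/0.11 = 73/11.
Target posterior odds = 0.98/0.02 = 49.
Require (73/11)ⁿ ≥ 49 ÷ (9/491) = 24059/9.
(73/11)⁴ = 28398241/14641 falls short of 24059/9 but (73/11)⁵ ≈12872.1 reaches it, so n = 5.

5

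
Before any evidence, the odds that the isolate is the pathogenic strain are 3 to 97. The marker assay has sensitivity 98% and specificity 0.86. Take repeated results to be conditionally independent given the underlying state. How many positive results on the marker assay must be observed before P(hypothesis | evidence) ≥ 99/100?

Prior odds = 3/97.
False-positive rate = 1 − 0.86 = 0.14; likelihood ratio of a positive = 0.98/0.14 = 7.
Target odds: 0.99 ÷ 0.01 = 99.
Need (3/97) × 7ⁿ ≥ 99, i.e. 7ⁿ ≥ 3201.
7⁴ = 2401 falls short of 3201 but 7⁵ = 16807 reaches it, so n = 5.

5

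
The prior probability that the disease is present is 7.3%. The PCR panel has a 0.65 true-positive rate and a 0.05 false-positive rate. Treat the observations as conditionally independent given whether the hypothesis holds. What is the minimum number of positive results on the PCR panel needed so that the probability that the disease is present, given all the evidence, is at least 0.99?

3

Prior odds: 0.073 ÷ 0.927 = 73/927.
Likelihood ratio of a positive result = 0.65/0.05 = 13.
Target posterior odds = 0.99/0.01 = 99.
Require 13ⁿ ≥ 99 ÷ (73/927) = 91773/73.
13² = 169 falls short of 91773/73 but 13³ = 2197 reaches it, so n = 3.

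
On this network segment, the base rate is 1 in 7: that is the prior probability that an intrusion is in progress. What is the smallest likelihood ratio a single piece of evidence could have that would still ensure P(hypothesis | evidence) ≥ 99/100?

Prior odds = (1/7)/(6/7) = 1/6.
Target odds = 0.99/0.01 = 99.
Required Bayes factor = 99 ÷ (1/6) = 594.

594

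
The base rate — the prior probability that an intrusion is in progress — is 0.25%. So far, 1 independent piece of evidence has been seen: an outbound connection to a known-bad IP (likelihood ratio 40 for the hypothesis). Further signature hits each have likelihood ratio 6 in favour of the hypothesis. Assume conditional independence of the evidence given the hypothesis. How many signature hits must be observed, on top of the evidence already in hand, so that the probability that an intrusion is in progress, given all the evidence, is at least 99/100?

4

Prior odds = 0.0025/0.9975 = 1/399.
Bayes factor of the evidence already in hand = 40.
Odds after that evidence = (1/399) × 40 = 40/399.
Target odds = 0.99/0.01 = 99.
Need 6ⁿ ≥ 99 ÷ (40/399) = 987.525.
6³ = 216 falls short of 987.525 but 6⁴ = 1296 reaches it, so n = 4.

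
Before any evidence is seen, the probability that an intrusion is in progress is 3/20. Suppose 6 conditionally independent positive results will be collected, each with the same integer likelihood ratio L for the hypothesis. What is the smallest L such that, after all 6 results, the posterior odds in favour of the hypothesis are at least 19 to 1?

Prior odds = 0.15/0.85 = 3/17.
Target odds = 19.
Need L⁶ ≥ 19 ÷ (3/17) = 323/3.
2⁶ = 64 < 323/3 ≤ 729 = 3⁶, so L = 3.

3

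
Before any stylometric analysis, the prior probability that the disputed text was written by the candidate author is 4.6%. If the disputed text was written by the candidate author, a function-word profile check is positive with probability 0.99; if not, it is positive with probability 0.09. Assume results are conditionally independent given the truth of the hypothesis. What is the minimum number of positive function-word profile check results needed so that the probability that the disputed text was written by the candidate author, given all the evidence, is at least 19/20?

Prior odds = 0.046/0.954 = 23/477.
Likelihood ratio of a positive = 0.99/0.09 = 11.
Target posterior odds = 0.95/0.05 = 19.
Need (23/477) × 11ⁿ ≥ 19, i.e. 11ⁿ ≥ 9063/23.
11² = 121 falls short of 9063/23 but 11³ = 1331 reaches it, so n = 3.

3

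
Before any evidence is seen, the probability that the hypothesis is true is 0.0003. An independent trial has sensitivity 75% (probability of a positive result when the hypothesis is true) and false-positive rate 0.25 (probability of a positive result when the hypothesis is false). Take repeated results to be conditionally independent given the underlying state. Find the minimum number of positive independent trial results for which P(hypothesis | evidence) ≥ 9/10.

Prior odds = 0.0003/0.9997 = 3/9997.
Likelihood ratio of a positive result = 0.75/0.25 = 3.
Target odds: 0.9 ÷ 0.1 = 9.
Need (3/9997) × 3ⁿ ≥ 9, i.e. 3ⁿ ≥ 29991.
3⁹ = 19683 falls short of 29991 but 3¹⁰ = 59049 reaches it, so n = 10.

10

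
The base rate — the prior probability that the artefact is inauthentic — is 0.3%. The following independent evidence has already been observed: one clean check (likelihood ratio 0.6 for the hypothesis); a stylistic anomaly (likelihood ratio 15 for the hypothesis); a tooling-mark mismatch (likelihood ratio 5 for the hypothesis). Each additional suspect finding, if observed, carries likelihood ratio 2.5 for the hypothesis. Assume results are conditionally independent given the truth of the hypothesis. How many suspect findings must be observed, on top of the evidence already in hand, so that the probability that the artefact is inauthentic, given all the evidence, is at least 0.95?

Prior odds = 0.003/0.997 = 3/997.
Combined Bayes factor of the evidence already in hand = 0.6 × 15 × 5 = 45.
Odds after that evidence = (3/997) × 45 = 135/997.
Target odds = 0.95/0.05 = 19.
Need 2.5ⁿ ≥ 19 ÷ (135/997) = 18943/135.
2.5⁵ = 97.65625 falls short of 18943/135 but 2.5⁶ = 244.140625 reaches it, so n = 6.

6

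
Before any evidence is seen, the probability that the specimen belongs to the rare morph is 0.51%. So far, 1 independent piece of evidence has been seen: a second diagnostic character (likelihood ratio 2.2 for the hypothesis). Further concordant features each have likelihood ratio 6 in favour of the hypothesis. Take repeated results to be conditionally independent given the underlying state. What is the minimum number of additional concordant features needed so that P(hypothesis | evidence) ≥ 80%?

Prior odds = 0.0051/0.9949 = 51/9949.
Bayes factor of the evidence already in hand = 2.2.
Odds after that evidence = (51/9949) × 2.2 = 561/49745.
Target odds = 0.8/0.2 = 4.
Need 6ⁿ ≥ 4 ÷ (561/49745) = 198980/561.
6³ = 216 falls short of 198980/561 but 6⁴ = 1296 reaches it, so n = 4.

4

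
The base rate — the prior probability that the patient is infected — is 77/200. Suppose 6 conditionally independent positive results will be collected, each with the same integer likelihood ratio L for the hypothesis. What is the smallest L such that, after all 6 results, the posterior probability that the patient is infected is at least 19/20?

Prior odds = 0.385/0.615 = 77/123.
Target odds = 0.95/0.05 = 19.
Need L⁶ ≥ 19 ÷ (77/123) = 2337/77.
1⁶ = 1 < 2337/77 ≤ 64 = 2⁶, so L = 2.

2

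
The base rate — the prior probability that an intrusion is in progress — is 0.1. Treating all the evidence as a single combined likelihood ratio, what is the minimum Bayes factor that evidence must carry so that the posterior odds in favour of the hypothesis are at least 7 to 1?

Prior odds = 0.1/0.9 = 1/9.
Target odds = 7.
Required Bayes factor = 7 ÷ (1/9) = 63.

63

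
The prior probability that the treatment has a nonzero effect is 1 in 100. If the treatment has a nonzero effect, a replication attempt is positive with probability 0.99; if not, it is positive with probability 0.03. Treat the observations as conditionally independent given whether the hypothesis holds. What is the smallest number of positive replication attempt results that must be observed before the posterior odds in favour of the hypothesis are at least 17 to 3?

2

Prior odds = 0.01/0.99 = 1/99.
Likelihood ratio of a positive = 0.99/0.03 = 33.
Target odds = 17/3.
Need (1/99) × 33ⁿ ≥ 17/3, i.e. 33ⁿ ≥ 561.
33¹ = 33 falls short of 561 but 33² = 1089 reaches it, so n = 2.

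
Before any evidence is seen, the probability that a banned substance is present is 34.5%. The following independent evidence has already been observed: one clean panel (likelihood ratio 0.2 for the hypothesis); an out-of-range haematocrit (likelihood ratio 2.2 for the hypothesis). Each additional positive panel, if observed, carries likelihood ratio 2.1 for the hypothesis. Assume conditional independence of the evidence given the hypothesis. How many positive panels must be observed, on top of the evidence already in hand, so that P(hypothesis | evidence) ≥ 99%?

9

Prior odds = 0.345/0.655 = 69/131.
Combined Bayes factor of the evidence already in hand = 0.2 × 2.2 = 0.44.
Odds after that evidence = (69/131) × 0.44 = 759/3275.
Target odds = 0.99/0.01 = 99.
Need 2.1ⁿ ≥ 99 ÷ (759/3275) = 9825/23.
2.1⁸ ≈378.229 falls short of 9825/23 but 2.1⁹ ≈794.28 reaches it, so n = 9.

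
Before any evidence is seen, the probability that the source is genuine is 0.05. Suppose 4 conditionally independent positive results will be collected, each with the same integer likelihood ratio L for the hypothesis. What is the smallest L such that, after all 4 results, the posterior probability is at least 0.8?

Prior odds = 0.05/0.95 = 1/19.
Target odds = 0.8/0.2 = 4.
Need L⁴ ≥ 4 ÷ (1/19) = 76.
2⁴ = 16 < 76 ≤ 81 = 3⁴, so L = 3.

3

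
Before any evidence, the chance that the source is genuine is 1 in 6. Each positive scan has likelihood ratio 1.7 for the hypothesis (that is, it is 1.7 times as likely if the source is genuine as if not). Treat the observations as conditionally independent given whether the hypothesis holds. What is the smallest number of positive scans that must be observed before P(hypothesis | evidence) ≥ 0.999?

Prior odds: (1/6) ÷ (5/6) = 0.2.
Likelihood ratio per positive scan = 1.7.
Target odds: 0.999 ÷ 0.001 = 999.
Require 1.7ⁿ ≥ 999 ÷ 0.2 = 4995.
1.7¹⁶ ≈4866.12 falls short of 4995 but 1.7¹⁷ ≈8272.4 reaches it, so n = 17.

17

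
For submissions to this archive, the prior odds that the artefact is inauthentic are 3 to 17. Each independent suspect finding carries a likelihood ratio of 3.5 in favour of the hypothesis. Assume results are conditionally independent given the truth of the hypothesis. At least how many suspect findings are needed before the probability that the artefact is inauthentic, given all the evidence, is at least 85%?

Prior odds = 3/17.
Likelihood ratio per suspect finding = 3.5.
Target posterior odds = 0.85/0.15 = 17/3.
Need (3/17) × 3.5ⁿ ≥ 17/3, i.e. 3.5ⁿ ≥ 289/9.
3.5² = 12.25 falls short of 289/9 but 3.5³ = 42.875 reaches it, so n = 3.

3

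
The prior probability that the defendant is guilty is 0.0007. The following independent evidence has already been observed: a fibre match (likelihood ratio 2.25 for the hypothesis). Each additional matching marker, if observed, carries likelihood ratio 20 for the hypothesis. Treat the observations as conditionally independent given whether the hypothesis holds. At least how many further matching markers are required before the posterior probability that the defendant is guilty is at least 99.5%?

Prior odds = 0.0007/0.9993 = 7/9993.
Bayes factor of the evidence already in hand = 2.25.
Odds after that evidence = (7/9993) × 2.25 = 21/13324.
Target odds = 0.995/0.005 = 199.
Need 20ⁿ ≥ 199 ÷ (21/13324) = 2651476/21.
20³ = 8000 falls short of 2651476/21 but 20⁴ = 160000 reaches it, so n = 4.

4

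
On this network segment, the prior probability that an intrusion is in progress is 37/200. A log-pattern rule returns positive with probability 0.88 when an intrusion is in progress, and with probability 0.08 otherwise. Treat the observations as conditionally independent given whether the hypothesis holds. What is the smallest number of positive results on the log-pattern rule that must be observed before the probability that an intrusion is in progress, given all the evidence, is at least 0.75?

Prior odds = 0.185/0.815 = 37/163.
Likelihood ratio of a positive result = 0.88/0.08 = 11.
Target odds: 0.75 ÷ 0.25 = 3.
Require 11ⁿ ≥ 3 ÷ (37/163) = 489/37.
11¹ = 11 falls short of 489/37 but 11² = 121 reaches it, so n = 2.

2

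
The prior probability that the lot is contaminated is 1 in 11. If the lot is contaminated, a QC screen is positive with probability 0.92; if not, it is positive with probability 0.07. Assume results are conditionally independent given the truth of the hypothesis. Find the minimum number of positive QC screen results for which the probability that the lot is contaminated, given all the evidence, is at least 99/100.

3

Prior odds: (1/11) ÷ (10/11) = 0.1.
Likelihood ratio of a positive = 0.92/0.07 = 92/7.
Target odds: 0.99 ÷ 0.01 = 99.
Require (92/7)ⁿ ≥ 99 ÷ 0.1 = 990.
(92/7)² = 8464/49 falls short of 990 but (92/7)³ = 778688/343 reaches it, so n = 3.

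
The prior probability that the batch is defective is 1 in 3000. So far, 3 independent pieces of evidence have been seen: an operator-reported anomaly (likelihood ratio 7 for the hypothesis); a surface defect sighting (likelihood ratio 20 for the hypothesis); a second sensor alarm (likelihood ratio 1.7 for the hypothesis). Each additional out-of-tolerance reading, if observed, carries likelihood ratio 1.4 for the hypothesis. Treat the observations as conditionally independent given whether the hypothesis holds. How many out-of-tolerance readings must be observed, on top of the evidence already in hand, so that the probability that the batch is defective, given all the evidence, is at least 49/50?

20

Prior odds = (1/3000)/(2999/3000) = 1/2999.
Combined Bayes factor of the evidence already in hand = 7 × 20 × 1.7 = 238.
Odds after that evidence = (1/2999) × 238 = 238/2999.
Target odds = 0.98/0.02 = 49.
Need 1.4ⁿ ≥ 49 ÷ (238/2999) = 20993/34.
1.4¹⁹ ≈597.63 falls short of 20993/34 but 1.4²⁰ ≈836.683 reaches it, so n = 20.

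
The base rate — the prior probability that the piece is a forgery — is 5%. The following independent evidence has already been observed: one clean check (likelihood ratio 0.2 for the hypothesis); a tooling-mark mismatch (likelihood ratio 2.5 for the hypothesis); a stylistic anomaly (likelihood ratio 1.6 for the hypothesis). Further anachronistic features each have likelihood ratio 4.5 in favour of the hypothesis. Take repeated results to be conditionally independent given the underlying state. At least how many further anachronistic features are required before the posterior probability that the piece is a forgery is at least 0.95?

5

Prior odds = 0.05/0.95 = 1/19.
Combined Bayes factor of the evidence already in hand = 0.2 × 2.5 × 1.6 = 0.8.
Odds after that evidence = (1/19) × 0.8 = 4/95.
Target odds = 0.95/0.05 = 19.
Need 4.5ⁿ ≥ 19 ÷ (4/95) = 451.25.
4.5⁴ = 410.0625 falls short of 451.25 but 4.5⁵ = 1845.28125 reaches it, so n = 5.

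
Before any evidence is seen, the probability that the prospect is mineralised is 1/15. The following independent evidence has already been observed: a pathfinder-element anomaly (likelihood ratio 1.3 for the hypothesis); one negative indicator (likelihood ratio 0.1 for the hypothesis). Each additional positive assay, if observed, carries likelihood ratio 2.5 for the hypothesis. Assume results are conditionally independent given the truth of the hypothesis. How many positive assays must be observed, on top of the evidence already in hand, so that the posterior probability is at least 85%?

Prior odds = (1/15)/(14/15) = 1/14.
Combined Bayes factor of the evidence already in hand = 1.3 × 0.1 = 0.13.
Odds after that evidence = (1/14) × 0.13 = 13/1400.
Target odds = 0.85/0.15 = 17/3.
Need 2.5ⁿ ≥ 17/3 ÷ (13/1400) = 23800/39.
2.5⁶ = 244.140625 falls short of 23800/39 but 2.5⁷ = 610.3515625 reaches it, so n = 7.

7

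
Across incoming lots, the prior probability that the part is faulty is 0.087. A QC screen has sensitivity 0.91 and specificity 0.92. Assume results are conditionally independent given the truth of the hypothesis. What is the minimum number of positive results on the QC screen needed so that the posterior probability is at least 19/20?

3

Prior odds = 0.087/0.913 = 87/913.
False-positive rate = 1 − 0.92 = 0.08; likelihood ratio of a positive = 0.91/0.08 = 11.375.
Target posterior odds = 0.95/0.05 = 19.
Need (87/913) × 11.375ⁿ ≥ 19, i.e. 11.375ⁿ ≥ 17347/87.
11.375² = 129.390625 falls short of 17347/87 but 11.375³ = 753571/512 reaches it, so n = 3.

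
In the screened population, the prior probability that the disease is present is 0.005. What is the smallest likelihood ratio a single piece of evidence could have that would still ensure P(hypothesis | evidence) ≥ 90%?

Prior odds = 0.005/0.995 = 1/199.
Target odds = 0.9/0.1 = 9.
Required Bayes factor = 9 ÷ (1/199) = 1791.

1791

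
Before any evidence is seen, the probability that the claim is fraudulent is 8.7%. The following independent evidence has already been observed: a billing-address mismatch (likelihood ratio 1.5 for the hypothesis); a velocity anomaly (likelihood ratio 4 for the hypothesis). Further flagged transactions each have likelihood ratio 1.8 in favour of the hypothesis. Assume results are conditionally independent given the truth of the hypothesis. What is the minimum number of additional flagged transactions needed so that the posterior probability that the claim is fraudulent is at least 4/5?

4

Prior odds = 0.087/0.913 = 87/913.
Combined Bayes factor of the evidence already in hand = 1.5 × 4 = 6.
Odds after that evidence = (87/913) × 6 = 522/913.
Target odds = 0.8/0.2 = 4.
Need 1.8ⁿ ≥ 4 ÷ (522/913) = 1826/261.
1.8³ = 5.832 falls short of 1826/261 but 1.8⁴ = 10.4976 reaches it, so n = 4.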